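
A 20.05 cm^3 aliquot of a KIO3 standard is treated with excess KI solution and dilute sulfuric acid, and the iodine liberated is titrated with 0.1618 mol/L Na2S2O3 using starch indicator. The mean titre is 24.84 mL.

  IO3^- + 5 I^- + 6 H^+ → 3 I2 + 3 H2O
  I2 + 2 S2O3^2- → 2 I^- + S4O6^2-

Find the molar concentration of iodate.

0.03341 mol/L

n(S2O3^2-) = 0.02484 × 0.1618 = 4.019 × 10^-3 mol
n(I2) = n(S2O3^2-)/2 = 2.010 × 10^-3 mol
From the 1:3 ratio, n(IO3^-) in the aliquot = 1/3 × 2.010 × 10^-3 = 6.699 × 10^-4 mol
[IO3^-] = 6.699 × 10^-4 / 0.02005 = 0.03341 mol/L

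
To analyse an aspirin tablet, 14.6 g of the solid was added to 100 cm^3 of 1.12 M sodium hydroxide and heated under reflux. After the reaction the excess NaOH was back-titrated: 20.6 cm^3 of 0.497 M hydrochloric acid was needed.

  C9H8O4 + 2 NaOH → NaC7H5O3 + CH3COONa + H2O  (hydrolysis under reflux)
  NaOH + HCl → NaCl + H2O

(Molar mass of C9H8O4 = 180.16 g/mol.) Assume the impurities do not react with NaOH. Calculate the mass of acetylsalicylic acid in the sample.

n(NaOH) added = 0.100 × 1.12 = 0.112 mol
n(HCl) used in back-titration = 0.0206 × 0.497 = 0.0102 mol
n(NaOH) left over = 0.0102 mol (1:1 ratio)
n(NaOH) consumed by analyte = 0.112 − 0.0102 = 0.102 mol
From the 1:2 ratio, n(C9H8O4) = 1/2 × 0.102 = 0.0509 mol
mass of C9H8O4 = 0.0509 × 180.16 = 9.17 g

9.17 g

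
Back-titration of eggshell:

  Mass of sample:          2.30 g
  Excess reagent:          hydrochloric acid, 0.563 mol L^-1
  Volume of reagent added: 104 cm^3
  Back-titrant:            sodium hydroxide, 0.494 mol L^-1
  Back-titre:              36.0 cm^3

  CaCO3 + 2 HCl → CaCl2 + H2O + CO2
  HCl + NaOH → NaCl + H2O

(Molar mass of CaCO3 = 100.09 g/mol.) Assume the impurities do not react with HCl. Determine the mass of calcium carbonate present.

2.04 g

n(HCl) added = 0.104 × 0.563 = 0.0586 mol
n(NaOH) used in back-titration = 0.0360 × 0.494 = 0.0178 mol
n(HCl) left over = 0.0178 mol (1:1 ratio)
n(HCl) consumed by analyte = 0.0586 − 0.0178 = 0.0408 mol
From the 1:2 ratio, n(CaCO3) = 1/2 × 0.0408 = 0.0204 mol
mass of CaCO3 = 0.0204 × 100.09 = 2.04 g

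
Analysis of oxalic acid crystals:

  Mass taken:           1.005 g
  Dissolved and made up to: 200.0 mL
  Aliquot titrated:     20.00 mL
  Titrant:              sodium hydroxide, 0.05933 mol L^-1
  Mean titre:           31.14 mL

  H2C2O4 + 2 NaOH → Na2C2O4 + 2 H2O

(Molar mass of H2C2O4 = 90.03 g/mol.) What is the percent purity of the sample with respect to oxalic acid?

n(NaOH) per titration = 0.03114 × 0.05933 = 1.848 × 10^-3 mol
From the 1:2 ratio, n(H2C2O4) in each aliquot = 1/2 × 1.848 × 10^-3 = 9.238 × 10^-4 mol
n(H2C2O4) in the whole flask = 9.238 × 10^-4 × 200.0/20.00 = 9.238 × 10^-3 mol
mass of H2C2O4 = 9.238 × 10^-3 × 90.03 = 0.8317 g
% H2C2O4 = 0.8317 / 1.005 × 100 = 82.75 %

82.75 %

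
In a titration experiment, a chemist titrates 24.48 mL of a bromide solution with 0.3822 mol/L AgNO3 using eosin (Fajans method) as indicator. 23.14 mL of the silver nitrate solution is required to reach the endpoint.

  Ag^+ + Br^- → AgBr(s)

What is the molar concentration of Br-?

0.3613 mol/L

n(AgNO3) = 0.02314 L × 0.3822 mol/L = 8.844 × 10^-3 mol
n(Br-) = 8.844 × 10^-3 mol (1:1 mole ratio)
[Br-] = 8.844 × 10^-3 mol / 0.02448 L = 0.3613 mol/L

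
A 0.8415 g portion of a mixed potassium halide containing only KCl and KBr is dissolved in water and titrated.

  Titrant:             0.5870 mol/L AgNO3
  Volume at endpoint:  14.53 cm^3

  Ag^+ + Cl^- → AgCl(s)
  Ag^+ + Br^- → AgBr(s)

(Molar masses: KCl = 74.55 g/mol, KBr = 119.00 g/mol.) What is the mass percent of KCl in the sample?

n(AgNO3) = 0.01453 × 0.5870 = 8.529 × 10^-3 mol
Let x = n(KCl), y = n(KBr).
Titrant: 1x + 1y = 8.529 × 10^-3;  mass: 74.55x + 119.00y = 0.8415
Solving, x = 3.902 × 10^-3 mol, y = 4.627 × 10^-3 mol
mass of KCl = 3.902 × 10^-3 × 74.55 = 0.2909 g
% KCl = 0.2909 / 0.8415 × 100 = 34.57 %

34.57 %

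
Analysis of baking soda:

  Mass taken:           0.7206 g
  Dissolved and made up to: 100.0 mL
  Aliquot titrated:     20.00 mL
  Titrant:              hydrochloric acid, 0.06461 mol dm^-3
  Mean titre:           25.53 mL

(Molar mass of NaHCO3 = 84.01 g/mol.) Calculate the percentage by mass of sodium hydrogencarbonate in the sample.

NaHCO3 + HCl → NaCl + H2O + CO2
n(HCl) per titration = 0.02553 × 0.06461 = 1.649 × 10^-3 mol
n(NaHCO3) in each aliquot = 1.649 × 10^-3 mol (1:1 ratio)
n(NaHCO3) in the whole flask = 1.649 × 10^-3 × 100.0/20.00 = 8.247 × 10^-3 mol
mass of NaHCO3 = 8.247 × 10^-3 × 84.01 = 0.6929 g
% NaHCO3 = 0.6929 / 0.7206 × 100 = 96.15 %

96.15 %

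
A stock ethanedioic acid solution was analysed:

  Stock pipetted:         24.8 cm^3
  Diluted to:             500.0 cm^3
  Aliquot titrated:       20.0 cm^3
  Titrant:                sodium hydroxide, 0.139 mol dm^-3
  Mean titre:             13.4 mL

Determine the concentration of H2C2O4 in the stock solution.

H2C2O4 + 2 NaOH → Na2C2O4 + 2 H2O
n(NaOH) = 0.0134 × 0.139 = 1.86 × 10^-3 mol
From the 1:2 ratio, n(H2C2O4) in the aliquot = 1/2 × 1.86 × 10^-3 = 9.31 × 10^-4 mol
[H2C2O4]_dilute = 9.31 × 10^-4 / 0.0200 = 0.0466 mol/L
Dilution factor = 500.0 / 24.8 = 20.16
[H2C2O4]_stock = 0.0466 × 20.16 = 0.939 mol/L

0.939 mol/L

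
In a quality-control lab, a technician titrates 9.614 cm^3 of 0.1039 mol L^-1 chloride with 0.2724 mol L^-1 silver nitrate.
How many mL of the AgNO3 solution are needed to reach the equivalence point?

Ag^+ + Cl^- → AgCl(s)
n(Cl-) = 0.009614 L × 0.1039 mol/L = 9.989 × 10^-4 mol
n(AgNO3) = 9.989 × 10^-4 mol (1:1 stoichiometry)
V(AgNO3) = 9.989 × 10^-4 mol / 0.2724 mol/L = 0.003667 L = 3.667 mL

3.667 mL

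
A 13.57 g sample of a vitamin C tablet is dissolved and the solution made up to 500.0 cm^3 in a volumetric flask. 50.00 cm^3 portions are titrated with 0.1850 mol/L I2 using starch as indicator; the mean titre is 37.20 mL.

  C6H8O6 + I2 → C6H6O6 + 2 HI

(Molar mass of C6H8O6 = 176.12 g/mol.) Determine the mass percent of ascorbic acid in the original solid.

89.32 %

n(I2) per titration = 0.03720 × 0.1850 = 6.882 × 10^-3 mol
n(C6H8O6) in each aliquot = 6.882 × 10^-3 mol (1:1 ratio)
n(C6H8O6) in the whole flask = 6.882 × 10^-3 × 500.0/50.00 = 0.06882 mol
mass of C6H8O6 = 0.06882 × 176.12 = 12.12 g
% C6H8O6 = 12.12 / 13.57 × 100 = 89.32 %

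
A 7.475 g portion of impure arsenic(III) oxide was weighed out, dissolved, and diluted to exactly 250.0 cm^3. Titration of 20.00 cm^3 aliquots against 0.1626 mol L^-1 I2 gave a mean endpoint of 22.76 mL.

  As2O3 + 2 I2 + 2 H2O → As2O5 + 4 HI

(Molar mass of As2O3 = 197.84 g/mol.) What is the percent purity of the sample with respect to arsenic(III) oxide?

61.22 %

n(I2) per titration = 0.02276 × 0.1626 = 3.701 × 10^-3 mol
From the 1:2 ratio, n(As2O3) in each aliquot = 1/2 × 3.701 × 10^-3 = 1.850 × 10^-3 mol
n(As2O3) in the whole flask = 1.850 × 10^-3 × 250.0/20.00 = 0.02313 mol
mass of As2O3 = 0.02313 × 197.84 = 4.576 g
% As2O3 = 4.576 / 7.475 × 100 = 61.22 %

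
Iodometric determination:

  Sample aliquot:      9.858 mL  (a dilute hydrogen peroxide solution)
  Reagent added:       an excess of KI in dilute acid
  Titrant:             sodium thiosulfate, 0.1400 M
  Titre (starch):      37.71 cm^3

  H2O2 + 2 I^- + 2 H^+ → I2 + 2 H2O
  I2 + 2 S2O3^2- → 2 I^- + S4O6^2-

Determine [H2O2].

n(S2O3^2-) = 0.03771 × 0.1400 = 5.279 × 10^-3 mol
n(I2) = n(S2O3^2-)/2 = 2.640 × 10^-3 mol
n(H2O2) in the aliquot = 2.640 × 10^-3 mol (1:1 ratio)
[H2O2] = 2.640 × 10^-3 / 0.009858 = 0.2678 mol/L

0.2678 M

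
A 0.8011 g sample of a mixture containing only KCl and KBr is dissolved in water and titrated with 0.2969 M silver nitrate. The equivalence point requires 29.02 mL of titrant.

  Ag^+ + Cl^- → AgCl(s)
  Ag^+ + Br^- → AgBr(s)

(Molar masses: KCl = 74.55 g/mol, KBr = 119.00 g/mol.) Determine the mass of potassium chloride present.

0.3760 g

n(AgNO3) = 0.02902 × 0.2969 = 8.616 × 10^-3 mol
Let x = n(KCl), y = n(KBr).
Titrant: 1x + 1y = 8.616 × 10^-3;  mass: 74.55x + 119.00y = 0.8011
Solving, x = 5.044 × 10^-3 mol, y = 3.572 × 10^-3 mol
mass of KCl = 5.044 × 10^-3 × 74.55 = 0.3760 g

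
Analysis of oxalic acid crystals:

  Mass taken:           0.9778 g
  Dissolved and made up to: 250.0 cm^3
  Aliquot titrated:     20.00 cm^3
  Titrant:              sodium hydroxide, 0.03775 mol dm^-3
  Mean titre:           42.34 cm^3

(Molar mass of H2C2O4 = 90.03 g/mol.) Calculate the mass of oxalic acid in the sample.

0.8994 g

H2C2O4 + 2 NaOH → Na2C2O4 + 2 H2O
n(NaOH) per titration = 0.04234 × 0.03775 = 1.598 × 10^-3 mol
From the 1:2 ratio, n(H2C2O4) in each aliquot = 1/2 × 1.598 × 10^-3 = 7.992 × 10^-4 mol
n(H2C2O4) in the whole flask = 7.992 × 10^-4 × 250.0/20.00 = 9.990 × 10^-3 mol
mass of H2C2O4 = 9.990 × 10^-3 × 90.03 = 0.8994 g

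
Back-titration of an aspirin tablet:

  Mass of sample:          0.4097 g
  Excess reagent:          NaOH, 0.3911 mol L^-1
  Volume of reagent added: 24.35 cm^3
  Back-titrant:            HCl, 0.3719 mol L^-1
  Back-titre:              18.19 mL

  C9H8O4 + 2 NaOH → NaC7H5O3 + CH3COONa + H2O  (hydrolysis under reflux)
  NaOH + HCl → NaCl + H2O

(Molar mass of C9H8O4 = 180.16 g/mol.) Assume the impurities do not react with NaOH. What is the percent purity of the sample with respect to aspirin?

n(NaOH) added = 0.02435 × 0.3911 = 9.523 × 10^-3 mol
n(HCl) used in back-titration = 0.01819 × 0.3719 = 6.765 × 10^-3 mol
n(NaOH) left over = 6.765 × 10^-3 mol (1:1 ratio)
n(NaOH) consumed by analyte = 9.523 × 10^-3 − 6.765 × 10^-3 = 2.758 × 10^-3 mol
From the 1:2 ratio, n(C9H8O4) = 1/2 × 2.758 × 10^-3 = 1.379 × 10^-3 mol
mass of C9H8O4 = 1.379 × 10^-3 × 180.16 = 0.2485 g
% C9H8O4 = 0.2485 / 0.4097 × 100 = 60.65 %

60.65 %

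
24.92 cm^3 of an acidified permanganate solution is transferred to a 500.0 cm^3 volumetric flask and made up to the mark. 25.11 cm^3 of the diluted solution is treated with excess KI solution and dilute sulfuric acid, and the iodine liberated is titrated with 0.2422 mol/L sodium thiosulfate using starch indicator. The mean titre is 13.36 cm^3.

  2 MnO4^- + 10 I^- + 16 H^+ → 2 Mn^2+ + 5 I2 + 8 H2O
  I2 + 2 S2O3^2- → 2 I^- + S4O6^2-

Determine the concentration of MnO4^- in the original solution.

0.5171 mol/L

n(S2O3^2-) = 0.01336 × 0.2422 = 3.236 × 10^-3 mol
n(I2) = n(S2O3^2-)/2 = 1.618 × 10^-3 mol
From the 2:5 ratio, n(MnO4^-) in the aliquot = 2/5 × 1.618 × 10^-3 = 6.472 × 10^-4 mol
[MnO4^-]_dilute = 6.472 × 10^-4 / 0.02511 = 0.02577 mol/L
[MnO4^-]_original = 0.02577 × 500.0/24.92 = 0.5171 mol/L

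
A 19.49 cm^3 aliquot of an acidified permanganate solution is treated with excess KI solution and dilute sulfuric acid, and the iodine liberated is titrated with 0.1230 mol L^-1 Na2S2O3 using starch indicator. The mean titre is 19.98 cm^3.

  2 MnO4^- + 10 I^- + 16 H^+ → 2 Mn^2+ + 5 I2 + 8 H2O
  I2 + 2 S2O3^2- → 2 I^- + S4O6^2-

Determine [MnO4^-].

0.02522 mol/L

n(S2O3^2-) = 0.01998 × 0.1230 = 2.458 × 10^-3 mol
n(I2) = n(S2O3^2-)/2 = 1.229 × 10^-3 mol
From the 2:5 ratio, n(MnO4^-) in the aliquot = 2/5 × 1.229 × 10^-3 = 4.915 × 10^-4 mol
[MnO4^-] = 4.915 × 10^-4 / 0.01949 = 0.02522 mol/L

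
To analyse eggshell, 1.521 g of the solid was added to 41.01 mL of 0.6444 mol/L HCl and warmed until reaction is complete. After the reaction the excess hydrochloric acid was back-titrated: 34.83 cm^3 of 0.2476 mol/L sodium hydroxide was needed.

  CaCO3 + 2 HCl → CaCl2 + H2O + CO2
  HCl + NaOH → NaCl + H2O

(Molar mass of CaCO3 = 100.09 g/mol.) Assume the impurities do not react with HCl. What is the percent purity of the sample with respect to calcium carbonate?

58.58 %

n(HCl) added = 0.04101 × 0.6444 = 0.02643 mol
n(NaOH) used in back-titration = 0.03483 × 0.2476 = 8.624 × 10^-3 mol
n(HCl) left over = 8.624 × 10^-3 mol (1:1 ratio)
n(HCl) consumed by analyte = 0.02643 − 8.624 × 10^-3 = 0.01780 mol
From the 1:2 ratio, n(CaCO3) = 1/2 × 0.01780 = 8.901 × 10^-3 mol
mass of CaCO3 = 8.901 × 10^-3 × 100.09 = 0.8909 g
% CaCO3 = 0.8909 / 1.521 × 100 = 58.58 %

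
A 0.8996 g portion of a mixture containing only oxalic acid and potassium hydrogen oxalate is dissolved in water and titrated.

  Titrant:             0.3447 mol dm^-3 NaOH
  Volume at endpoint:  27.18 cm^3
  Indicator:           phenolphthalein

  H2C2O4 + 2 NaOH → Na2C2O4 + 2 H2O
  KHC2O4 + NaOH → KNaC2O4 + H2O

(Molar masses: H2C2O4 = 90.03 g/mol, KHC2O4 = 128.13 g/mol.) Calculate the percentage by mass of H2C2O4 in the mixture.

n(NaOH) = 0.02718 × 0.3447 = 9.369 × 10^-3 mol
Let x = n(H2C2O4), y = n(KHC2O4).
Titrant: 2x + 1y = 9.369 × 10^-3;  mass: 90.03x + 128.13y = 0.8996
Solving, x = 1.810 × 10^-3 mol, y = 5.749 × 10^-3 mol
mass of H2C2O4 = 1.810 × 10^-3 × 90.03 = 0.1629 g
% H2C2O4 = 0.1629 / 0.8996 × 100 = 18.11 %

18.11 %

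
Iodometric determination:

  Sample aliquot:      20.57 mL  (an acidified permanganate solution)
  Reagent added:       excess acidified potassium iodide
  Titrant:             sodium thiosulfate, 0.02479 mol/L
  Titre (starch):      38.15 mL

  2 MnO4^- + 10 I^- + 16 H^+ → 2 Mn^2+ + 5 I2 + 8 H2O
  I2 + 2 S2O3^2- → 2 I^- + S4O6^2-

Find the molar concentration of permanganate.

0.009195 mol/L

n(S2O3^2-) = 0.03815 × 0.02479 = 9.457 × 10^-4 mol
n(I2) = n(S2O3^2-)/2 = 4.729 × 10^-4 mol
From the 2:5 ratio, n(MnO4^-) in the aliquot = 2/5 × 4.729 × 10^-4 = 1.891 × 10^-4 mol
[MnO4^-] = 1.891 × 10^-4 / 0.02057 = 0.009195 mol/L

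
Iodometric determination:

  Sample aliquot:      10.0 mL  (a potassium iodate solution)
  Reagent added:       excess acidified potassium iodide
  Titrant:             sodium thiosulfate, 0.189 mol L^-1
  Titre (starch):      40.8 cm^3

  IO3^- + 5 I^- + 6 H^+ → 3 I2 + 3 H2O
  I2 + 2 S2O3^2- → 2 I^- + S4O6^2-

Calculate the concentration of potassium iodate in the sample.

0.129 mol/L

n(S2O3^2-) = 0.0408 × 0.189 = 7.71 × 10^-3 mol
n(I2) = n(S2O3^2-)/2 = 3.86 × 10^-3 mol
From the 1:3 ratio, n(IO3^-) in the aliquot = 1/3 × 3.86 × 10^-3 = 1.29 × 10^-3 mol
[IO3^-] = 1.29 × 10^-3 / 0.0100 = 0.129 mol/L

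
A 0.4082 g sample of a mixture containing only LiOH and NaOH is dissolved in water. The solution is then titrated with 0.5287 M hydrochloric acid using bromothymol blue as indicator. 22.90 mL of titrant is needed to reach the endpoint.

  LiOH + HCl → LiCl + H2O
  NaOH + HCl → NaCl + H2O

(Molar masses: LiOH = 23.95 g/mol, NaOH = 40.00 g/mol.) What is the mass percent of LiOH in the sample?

27.82 %

n(HCl) = 0.02290 × 0.5287 = 0.01211 mol
Let x = n(LiOH), y = n(NaOH).
Titrant: 1x + 1y = 0.01211;  mass: 23.95x + 40.00y = 0.4082
Solving, x = 4.741 × 10^-3 mol, y = 7.366 × 10^-3 mol
mass of LiOH = 4.741 × 10^-3 × 23.95 = 0.1135 g
% LiOH = 0.1135 / 0.4082 × 100 = 27.82 %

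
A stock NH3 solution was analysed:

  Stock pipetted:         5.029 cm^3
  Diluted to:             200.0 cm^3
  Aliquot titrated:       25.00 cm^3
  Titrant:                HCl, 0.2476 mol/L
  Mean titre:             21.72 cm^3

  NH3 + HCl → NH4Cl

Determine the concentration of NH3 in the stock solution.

n(HCl) = 0.02172 × 0.2476 = 5.378 × 10^-3 mol
n(NH3) in the aliquot = 5.378 × 10^-3 mol (1:1 ratio)
[NH3]_dilute = 5.378 × 10^-3 / 0.02500 = 0.2151 mol/L
Dilution factor = 200.0 / 5.029 = 39.77
[NH3]_stock = 0.2151 × 39.77 = 8.555 mol/L

8.555 mol/L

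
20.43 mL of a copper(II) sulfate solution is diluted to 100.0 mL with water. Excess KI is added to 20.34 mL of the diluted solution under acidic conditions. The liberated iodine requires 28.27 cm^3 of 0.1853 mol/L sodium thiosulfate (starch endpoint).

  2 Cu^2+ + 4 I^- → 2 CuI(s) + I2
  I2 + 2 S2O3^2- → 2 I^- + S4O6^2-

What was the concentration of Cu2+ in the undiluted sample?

1.261 mol/L

n(S2O3^2-) = 0.02827 × 0.1853 = 5.238 × 10^-3 mol
n(I2) = n(S2O3^2-)/2 = 2.619 × 10^-3 mol
From the 2:1 ratio, n(Cu2+) in the aliquot = 2/1 × 2.619 × 10^-3 = 5.238 × 10^-3 mol
[Cu2+]_dilute = 5.238 × 10^-3 / 0.02034 = 0.2575 mol/L
[Cu2+]_original = 0.2575 × 100.0/20.43 = 1.261 mol/L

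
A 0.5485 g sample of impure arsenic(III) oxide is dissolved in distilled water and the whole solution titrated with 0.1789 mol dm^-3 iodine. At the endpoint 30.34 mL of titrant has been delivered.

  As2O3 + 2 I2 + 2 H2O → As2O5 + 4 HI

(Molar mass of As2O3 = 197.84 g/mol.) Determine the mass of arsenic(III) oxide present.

n(I2) = 0.03034 L × 0.1789 mol/L = 5.428 × 10^-3 mol
From the 1:2 ratio, n(As2O3) = 1/2 × 5.428 × 10^-3 = 2.714 × 10^-3 mol
mass of As2O3 = 2.714 × 10^-3 × 197.84 g/mol = 0.5369 g

0.5369 g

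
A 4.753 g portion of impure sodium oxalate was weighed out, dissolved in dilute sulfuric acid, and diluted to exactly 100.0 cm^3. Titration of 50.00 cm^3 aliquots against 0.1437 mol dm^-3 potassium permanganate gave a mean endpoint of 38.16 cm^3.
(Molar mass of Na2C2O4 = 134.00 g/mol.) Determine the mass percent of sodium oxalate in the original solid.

77.30 %

2 MnO4^- + 5 C2O4^2- + 16 H^+ → 2 Mn^2+ + 10 CO2 + 8 H2O
n(KMnO4) per titration = 0.03816 × 0.1437 = 5.484 × 10^-3 mol
From the 5:2 ratio, n(Na2C2O4) in each aliquot = 5/2 × 5.484 × 10^-3 = 0.01371 mol
n(Na2C2O4) in the whole flask = 0.01371 × 100.0/50.00 = 0.02742 mol
mass of Na2C2O4 = 0.02742 × 134.00 = 3.674 g
% Na2C2O4 = 3.674 / 4.753 × 100 = 77.30 %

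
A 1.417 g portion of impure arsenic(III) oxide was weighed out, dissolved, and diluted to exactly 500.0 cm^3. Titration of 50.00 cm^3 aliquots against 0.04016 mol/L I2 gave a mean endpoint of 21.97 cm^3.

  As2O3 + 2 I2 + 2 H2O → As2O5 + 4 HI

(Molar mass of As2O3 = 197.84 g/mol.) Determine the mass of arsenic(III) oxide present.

n(I2) per titration = 0.02197 × 0.04016 = 8.823 × 10^-4 mol
From the 1:2 ratio, n(As2O3) in each aliquot = 1/2 × 8.823 × 10^-4 = 4.412 × 10^-4 mol
n(As2O3) in the whole flask = 4.412 × 10^-4 × 500.0/50.00 = 4.412 × 10^-3 mol
mass of As2O3 = 4.412 × 10^-3 × 197.84 = 0.8728 g

0.8728 g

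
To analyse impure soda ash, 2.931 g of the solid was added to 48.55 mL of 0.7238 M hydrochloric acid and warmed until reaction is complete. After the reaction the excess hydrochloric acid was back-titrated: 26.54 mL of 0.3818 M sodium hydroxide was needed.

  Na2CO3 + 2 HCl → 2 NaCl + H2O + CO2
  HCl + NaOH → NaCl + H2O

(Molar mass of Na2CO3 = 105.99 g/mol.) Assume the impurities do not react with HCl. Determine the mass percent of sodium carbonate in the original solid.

n(HCl) added = 0.04855 × 0.7238 = 0.03514 mol
n(NaOH) used in back-titration = 0.02654 × 0.3818 = 0.01013 mol
n(HCl) left over = 0.01013 mol (1:1 ratio)
n(HCl) consumed by analyte = 0.03514 − 0.01013 = 0.02501 mol
From the 1:2 ratio, n(Na2CO3) = 1/2 × 0.02501 = 0.01250 mol
mass of Na2CO3 = 0.01250 × 105.99 = 1.325 g
% Na2CO3 = 1.325 / 2.931 × 100 = 45.22 %

45.22 %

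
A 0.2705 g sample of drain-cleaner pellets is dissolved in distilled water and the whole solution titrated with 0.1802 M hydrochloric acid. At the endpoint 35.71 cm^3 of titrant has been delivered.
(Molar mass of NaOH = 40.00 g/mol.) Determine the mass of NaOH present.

NaOH + HCl → NaCl + H2O
n(HCl) = 0.03571 L × 0.1802 mol/L = 6.435 × 10^-3 mol
n(NaOH) = 6.435 × 10^-3 mol (1:1 ratio)
mass of NaOH = 6.435 × 10^-3 × 40.00 g/mol = 0.2574 g

0.2574 g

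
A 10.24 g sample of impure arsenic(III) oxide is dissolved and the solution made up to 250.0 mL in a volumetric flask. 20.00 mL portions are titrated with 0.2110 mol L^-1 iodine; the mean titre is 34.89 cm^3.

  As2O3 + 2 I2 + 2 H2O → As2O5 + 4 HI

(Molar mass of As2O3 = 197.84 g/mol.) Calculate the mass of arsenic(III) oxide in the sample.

n(I2) per titration = 0.03489 × 0.2110 = 7.362 × 10^-3 mol
From the 1:2 ratio, n(As2O3) in each aliquot = 1/2 × 7.362 × 10^-3 = 3.681 × 10^-3 mol
n(As2O3) in the whole flask = 3.681 × 10^-3 × 250.0/20.00 = 0.04601 mol
mass of As2O3 = 0.04601 × 197.84 = 9.103 g

9.103 g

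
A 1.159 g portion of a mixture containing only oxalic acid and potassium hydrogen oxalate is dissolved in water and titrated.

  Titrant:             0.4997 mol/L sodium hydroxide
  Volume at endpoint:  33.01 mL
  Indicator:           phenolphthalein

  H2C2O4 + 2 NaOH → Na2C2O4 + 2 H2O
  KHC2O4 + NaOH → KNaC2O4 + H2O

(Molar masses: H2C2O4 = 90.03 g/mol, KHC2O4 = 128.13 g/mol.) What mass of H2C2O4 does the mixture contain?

n(NaOH) = 0.03301 × 0.4997 = 0.01650 mol
Let x = n(H2C2O4), y = n(KHC2O4).
Titrant: 2x + 1y = 0.01650;  mass: 90.03x + 128.13y = 1.159
Solving, x = 5.742 × 10^-3 mol, y = 5.011 × 10^-3 mol
mass of H2C2O4 = 5.742 × 10^-3 × 90.03 = 0.5170 g

0.5170 g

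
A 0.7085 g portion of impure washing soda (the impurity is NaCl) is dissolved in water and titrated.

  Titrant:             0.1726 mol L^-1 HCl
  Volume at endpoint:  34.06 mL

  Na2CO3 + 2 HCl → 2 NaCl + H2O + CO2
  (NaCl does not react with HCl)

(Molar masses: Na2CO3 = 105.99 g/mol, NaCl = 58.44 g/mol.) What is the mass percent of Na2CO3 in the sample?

n(HCl) = 0.03406 × 0.1726 = 5.879 × 10^-3 mol
Let x = n(Na2CO3), y = n(NaCl).
Titrant: 2x = 5.879 × 10^-3;  mass: 105.99x + 58.44y = 0.7085
Solving, x = 2.939 × 10^-3 mol, y = 6.793 × 10^-3 mol
mass of Na2CO3 = 2.939 × 10^-3 × 105.99 = 0.3115 g
% Na2CO3 = 0.3115 / 0.7085 × 100 = 43.97 %

43.97 %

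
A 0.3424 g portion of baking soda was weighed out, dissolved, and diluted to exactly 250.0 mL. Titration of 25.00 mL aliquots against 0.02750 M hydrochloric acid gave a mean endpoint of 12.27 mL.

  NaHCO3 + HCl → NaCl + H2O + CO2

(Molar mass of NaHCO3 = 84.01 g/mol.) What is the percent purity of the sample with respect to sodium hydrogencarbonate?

82.79 %

n(HCl) per titration = 0.01227 × 0.02750 = 3.374 × 10^-4 mol
n(NaHCO3) in each aliquot = 3.374 × 10^-4 mol (1:1 ratio)
n(NaHCO3) in the whole flask = 3.374 × 10^-4 × 250.0/25.00 = 3.374 × 10^-3 mol
mass of NaHCO3 = 3.374 × 10^-3 × 84.01 = 0.2835 g
% NaHCO3 = 0.2835 / 0.3424 × 100 = 82.79 %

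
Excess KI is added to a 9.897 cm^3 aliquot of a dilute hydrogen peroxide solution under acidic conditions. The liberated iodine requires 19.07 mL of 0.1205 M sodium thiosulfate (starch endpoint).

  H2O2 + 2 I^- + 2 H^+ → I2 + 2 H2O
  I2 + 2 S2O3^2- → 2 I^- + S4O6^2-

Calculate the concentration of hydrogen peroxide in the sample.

0.1161 M

n(S2O3^2-) = 0.01907 × 0.1205 = 2.298 × 10^-3 mol
n(I2) = n(S2O3^2-)/2 = 1.149 × 10^-3 mol
n(H2O2) in the aliquot = 1.149 × 10^-3 mol (1:1 ratio)
[H2O2] = 1.149 × 10^-3 / 0.009897 = 0.1161 mol/L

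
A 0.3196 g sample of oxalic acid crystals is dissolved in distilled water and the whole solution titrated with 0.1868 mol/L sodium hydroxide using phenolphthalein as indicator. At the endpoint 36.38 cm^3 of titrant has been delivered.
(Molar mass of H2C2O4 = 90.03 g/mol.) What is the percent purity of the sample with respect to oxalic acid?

H2C2O4 + 2 NaOH → Na2C2O4 + 2 H2O
n(NaOH) = 0.03638 L × 0.1868 mol/L = 6.796 × 10^-3 mol
From the 1:2 ratio, n(H2C2O4) = 1/2 × 6.796 × 10^-3 = 3.398 × 10^-3 mol
mass of H2C2O4 = 3.398 × 10^-3 × 90.03 g/mol = 0.3059 g
% H2C2O4 = 0.3059 / 0.3196 × 100 = 95.72 %

95.72 %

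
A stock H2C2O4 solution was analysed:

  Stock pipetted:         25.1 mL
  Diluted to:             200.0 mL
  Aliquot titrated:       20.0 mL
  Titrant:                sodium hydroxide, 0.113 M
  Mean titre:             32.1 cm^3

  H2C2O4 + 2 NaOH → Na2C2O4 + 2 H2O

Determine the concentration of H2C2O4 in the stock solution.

0.723 M

n(NaOH) = 0.0321 × 0.113 = 3.63 × 10^-3 mol
From the 1:2 ratio, n(H2C2O4) in the aliquot = 1/2 × 3.63 × 10^-3 = 1.81 × 10^-3 mol
[H2C2O4]_dilute = 1.81 × 10^-3 / 0.0200 = 0.0907 mol/L
Dilution factor = 200.0 / 25.1 = 7.968
[H2C2O4]_stock = 0.0907 × 7.968 = 0.723 mol/L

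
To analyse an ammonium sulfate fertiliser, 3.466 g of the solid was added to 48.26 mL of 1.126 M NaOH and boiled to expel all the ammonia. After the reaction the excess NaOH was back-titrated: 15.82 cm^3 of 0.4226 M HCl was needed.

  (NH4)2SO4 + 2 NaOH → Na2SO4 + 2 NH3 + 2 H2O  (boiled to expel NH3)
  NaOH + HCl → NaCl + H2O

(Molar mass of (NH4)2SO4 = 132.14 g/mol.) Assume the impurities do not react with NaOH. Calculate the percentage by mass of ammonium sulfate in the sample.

90.84 %

n(NaOH) added = 0.04826 × 1.126 = 0.05434 mol
n(HCl) used in back-titration = 0.01582 × 0.4226 = 6.686 × 10^-3 mol
n(NaOH) left over = 6.686 × 10^-3 mol (1:1 ratio)
n(NaOH) consumed by analyte = 0.05434 − 6.686 × 10^-3 = 0.04766 mol
From the 1:2 ratio, n((NH4)2SO4) = 1/2 × 0.04766 = 0.02383 mol
mass of (NH4)2SO4 = 0.02383 × 132.14 = 3.149 g
% (NH4)2SO4 = 3.149 / 3.466 × 100 = 90.84 %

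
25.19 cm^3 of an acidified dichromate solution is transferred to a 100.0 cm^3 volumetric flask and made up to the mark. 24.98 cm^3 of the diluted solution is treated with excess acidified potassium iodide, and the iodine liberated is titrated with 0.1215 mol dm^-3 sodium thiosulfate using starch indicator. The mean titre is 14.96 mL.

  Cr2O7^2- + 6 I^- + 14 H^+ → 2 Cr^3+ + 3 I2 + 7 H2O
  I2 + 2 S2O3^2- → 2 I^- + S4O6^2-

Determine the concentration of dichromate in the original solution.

0.04814 mol/L

n(S2O3^2-) = 0.01496 × 0.1215 = 1.818 × 10^-3 mol
n(I2) = n(S2O3^2-)/2 = 9.088 × 10^-4 mol
From the 1:3 ratio, n(Cr2O7^2-) in the aliquot = 1/3 × 9.088 × 10^-4 = 3.029 × 10^-4 mol
[Cr2O7^2-]_dilute = 3.029 × 10^-4 / 0.02498 = 0.01213 mol/L
[Cr2O7^2-]_original = 0.01213 × 100.0/25.19 = 0.04814 mol/L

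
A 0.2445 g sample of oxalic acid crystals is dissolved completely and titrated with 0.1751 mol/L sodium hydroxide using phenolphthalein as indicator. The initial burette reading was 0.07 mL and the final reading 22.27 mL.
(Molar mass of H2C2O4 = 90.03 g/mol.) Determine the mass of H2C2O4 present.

H2C2O4 + 2 NaOH → Na2C2O4 + 2 H2O
n(NaOH) = 0.02220 L × 0.1751 mol/L = 3.887 × 10^-3 mol
From the 1:2 ratio, n(H2C2O4) = 1/2 × 3.887 × 10^-3 = 1.944 × 10^-3 mol
mass of H2C2O4 = 1.944 × 10^-3 × 90.03 g/mol = 0.1750 g

0.1750 g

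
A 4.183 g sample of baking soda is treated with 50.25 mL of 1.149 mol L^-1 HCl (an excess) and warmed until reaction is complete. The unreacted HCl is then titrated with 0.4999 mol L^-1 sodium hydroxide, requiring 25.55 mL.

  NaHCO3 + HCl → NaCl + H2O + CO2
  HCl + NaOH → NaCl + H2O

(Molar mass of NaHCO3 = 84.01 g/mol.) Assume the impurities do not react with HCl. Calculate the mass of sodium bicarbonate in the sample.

3.777 g

n(HCl) added = 0.05025 × 1.149 = 0.05774 mol
n(NaOH) used in back-titration = 0.02555 × 0.4999 = 0.01277 mol
n(HCl) left over = 0.01277 mol (1:1 ratio)
n(HCl) consumed by analyte = 0.05774 − 0.01277 = 0.04496 mol
n(NaHCO3) = 0.04496 mol (1:1 ratio)
mass of NaHCO3 = 0.04496 × 84.01 = 3.777 g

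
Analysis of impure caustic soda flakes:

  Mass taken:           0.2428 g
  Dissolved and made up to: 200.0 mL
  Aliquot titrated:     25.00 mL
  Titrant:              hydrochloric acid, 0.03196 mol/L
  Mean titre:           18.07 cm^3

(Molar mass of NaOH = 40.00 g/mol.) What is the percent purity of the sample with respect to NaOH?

76.11 %

NaOH + HCl → NaCl + H2O
n(HCl) per titration = 0.01807 × 0.03196 = 5.775 × 10^-4 mol
n(NaOH) in each aliquot = 5.775 × 10^-4 mol (1:1 ratio)
n(NaOH) in the whole flask = 5.775 × 10^-4 × 200.0/25.00 = 4.620 × 10^-3 mol
mass of NaOH = 4.620 × 10^-3 × 40.00 = 0.1848 g
% NaOH = 0.1848 / 0.2428 × 100 = 76.11 %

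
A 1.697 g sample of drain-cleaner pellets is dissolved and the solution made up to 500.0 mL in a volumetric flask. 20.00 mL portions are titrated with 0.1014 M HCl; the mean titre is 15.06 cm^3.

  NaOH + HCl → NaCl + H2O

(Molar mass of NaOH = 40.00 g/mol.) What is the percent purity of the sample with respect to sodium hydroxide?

89.99 %

n(HCl) per titration = 0.01506 × 0.1014 = 1.527 × 10^-3 mol
n(NaOH) in each aliquot = 1.527 × 10^-3 mol (1:1 ratio)
n(NaOH) in the whole flask = 1.527 × 10^-3 × 500.0/20.00 = 0.03818 mol
mass of NaOH = 0.03818 × 40.00 = 1.527 g
% NaOH = 1.527 / 1.697 × 100 = 89.99 %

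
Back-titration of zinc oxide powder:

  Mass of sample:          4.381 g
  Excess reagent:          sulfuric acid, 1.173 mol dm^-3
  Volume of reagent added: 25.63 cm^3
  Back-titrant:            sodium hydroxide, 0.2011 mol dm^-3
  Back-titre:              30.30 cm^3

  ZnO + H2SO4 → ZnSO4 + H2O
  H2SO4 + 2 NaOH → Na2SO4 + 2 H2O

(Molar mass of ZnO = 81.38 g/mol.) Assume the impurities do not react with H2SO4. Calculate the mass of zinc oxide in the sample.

n(H2SO4) added = 0.02563 × 1.173 = 0.03006 mol
n(NaOH) used in back-titration = 0.03030 × 0.2011 = 6.093 × 10^-3 mol
From the 1:2 ratio, n(H2SO4) left over = 1/2 × 6.093 × 10^-3 = 3.047 × 10^-3 mol
n(H2SO4) consumed by analyte = 0.03006 − 3.047 × 10^-3 = 0.02702 mol
n(ZnO) = 0.02702 mol (1:1 ratio)
mass of ZnO = 0.02702 × 81.38 = 2.199 g

2.199 g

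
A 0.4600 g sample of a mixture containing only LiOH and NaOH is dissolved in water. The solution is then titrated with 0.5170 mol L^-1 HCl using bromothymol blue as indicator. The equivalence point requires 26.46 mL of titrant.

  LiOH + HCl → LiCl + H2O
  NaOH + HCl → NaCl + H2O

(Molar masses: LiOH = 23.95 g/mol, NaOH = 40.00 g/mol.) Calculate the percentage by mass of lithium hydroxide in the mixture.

28.28 %

n(HCl) = 0.02646 × 0.5170 = 0.01368 mol
Let x = n(LiOH), y = n(NaOH).
Titrant: 1x + 1y = 0.01368;  mass: 23.95x + 40.00y = 0.4600
Solving, x = 5.433 × 10^-3 mol, y = 8.247 × 10^-3 mol
mass of LiOH = 5.433 × 10^-3 × 23.95 = 0.1301 g
% LiOH = 0.1301 / 0.4600 × 100 = 28.28 %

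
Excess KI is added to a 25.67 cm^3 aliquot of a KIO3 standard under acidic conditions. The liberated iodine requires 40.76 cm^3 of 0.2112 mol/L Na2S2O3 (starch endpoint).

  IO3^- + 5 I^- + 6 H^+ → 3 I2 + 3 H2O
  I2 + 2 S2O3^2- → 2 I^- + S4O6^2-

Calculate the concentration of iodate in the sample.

n(S2O3^2-) = 0.04076 × 0.2112 = 8.609 × 10^-3 mol
n(I2) = n(S2O3^2-)/2 = 4.304 × 10^-3 mol
From the 1:3 ratio, n(IO3^-) in the aliquot = 1/3 × 4.304 × 10^-3 = 1.435 × 10^-3 mol
[IO3^-] = 1.435 × 10^-3 / 0.02567 = 0.05589 mol/L

0.05589 mol/L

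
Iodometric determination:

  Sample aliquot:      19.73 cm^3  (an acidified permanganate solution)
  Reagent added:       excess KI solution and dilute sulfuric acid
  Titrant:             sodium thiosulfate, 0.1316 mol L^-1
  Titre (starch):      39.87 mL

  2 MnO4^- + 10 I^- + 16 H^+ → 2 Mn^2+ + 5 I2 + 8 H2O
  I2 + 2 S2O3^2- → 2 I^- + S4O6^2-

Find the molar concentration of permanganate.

n(S2O3^2-) = 0.03987 × 0.1316 = 5.247 × 10^-3 mol
n(I2) = n(S2O3^2-)/2 = 2.623 × 10^-3 mol
From the 2:5 ratio, n(MnO4^-) in the aliquot = 2/5 × 2.623 × 10^-3 = 1.049 × 10^-3 mol
[MnO4^-] = 1.049 × 10^-3 / 0.01973 = 0.05319 mol/L

0.05319 mol/L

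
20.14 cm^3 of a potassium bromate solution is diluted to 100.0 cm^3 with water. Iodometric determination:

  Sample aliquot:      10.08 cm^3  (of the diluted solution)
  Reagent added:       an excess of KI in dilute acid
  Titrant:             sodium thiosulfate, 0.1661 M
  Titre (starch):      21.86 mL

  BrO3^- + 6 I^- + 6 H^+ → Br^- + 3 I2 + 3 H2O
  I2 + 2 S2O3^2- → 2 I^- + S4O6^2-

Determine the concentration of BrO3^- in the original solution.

0.2981 M

n(S2O3^2-) = 0.02186 × 0.1661 = 3.631 × 10^-3 mol
n(I2) = n(S2O3^2-)/2 = 1.815 × 10^-3 mol
From the 1:3 ratio, n(BrO3^-) in the aliquot = 1/3 × 1.815 × 10^-3 = 6.052 × 10^-4 mol
[BrO3^-]_dilute = 6.052 × 10^-4 / 0.01008 = 0.06004 mol/L
[BrO3^-]_original = 0.06004 × 100.0/20.14 = 0.2981 mol/L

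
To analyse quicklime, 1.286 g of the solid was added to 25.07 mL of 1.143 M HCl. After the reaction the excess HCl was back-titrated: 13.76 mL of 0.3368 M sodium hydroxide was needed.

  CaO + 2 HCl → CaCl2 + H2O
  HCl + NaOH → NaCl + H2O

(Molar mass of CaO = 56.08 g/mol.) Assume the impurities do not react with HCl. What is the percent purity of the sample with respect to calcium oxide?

52.37 %

n(HCl) added = 0.02507 × 1.143 = 0.02866 mol
n(NaOH) used in back-titration = 0.01376 × 0.3368 = 4.634 × 10^-3 mol
n(HCl) left over = 4.634 × 10^-3 mol (1:1 ratio)
n(HCl) consumed by analyte = 0.02866 − 4.634 × 10^-3 = 0.02402 mol
From the 1:2 ratio, n(CaO) = 1/2 × 0.02402 = 0.01201 mol
mass of CaO = 0.01201 × 56.08 = 0.6735 g
% CaO = 0.6735 / 1.286 × 100 = 52.37 %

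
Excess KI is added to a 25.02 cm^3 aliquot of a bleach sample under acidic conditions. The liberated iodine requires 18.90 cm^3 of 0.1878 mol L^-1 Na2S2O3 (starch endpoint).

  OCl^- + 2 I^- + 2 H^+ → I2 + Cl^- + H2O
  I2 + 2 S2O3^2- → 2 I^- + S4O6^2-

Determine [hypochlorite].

n(S2O3^2-) = 0.01890 × 0.1878 = 3.549 × 10^-3 mol
n(I2) = n(S2O3^2-)/2 = 1.775 × 10^-3 mol
n(OCl^-) in the aliquot = 1.775 × 10^-3 mol (1:1 ratio)
[OCl^-] = 1.775 × 10^-3 / 0.02502 = 0.07093 mol/L

0.07093 mol/L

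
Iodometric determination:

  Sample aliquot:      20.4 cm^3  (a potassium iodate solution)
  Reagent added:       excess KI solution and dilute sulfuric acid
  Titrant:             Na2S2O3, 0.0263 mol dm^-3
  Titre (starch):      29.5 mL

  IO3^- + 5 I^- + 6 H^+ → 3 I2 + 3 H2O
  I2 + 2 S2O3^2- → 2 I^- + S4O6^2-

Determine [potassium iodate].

0.00634 mol/L

n(S2O3^2-) = 0.0295 × 0.0263 = 7.76 × 10^-4 mol
n(I2) = n(S2O3^2-)/2 = 3.88 × 10^-4 mol
From the 1:3 ratio, n(IO3^-) in the aliquot = 1/3 × 3.88 × 10^-4 = 1.29 × 10^-4 mol
[IO3^-] = 1.29 × 10^-4 / 0.0204 = 0.00634 mol/L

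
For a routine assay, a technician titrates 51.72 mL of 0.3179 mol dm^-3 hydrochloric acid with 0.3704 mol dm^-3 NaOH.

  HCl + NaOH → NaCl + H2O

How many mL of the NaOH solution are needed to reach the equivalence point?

n(HCl) = 0.05172 L × 0.3179 mol/L = 0.01644 mol
n(NaOH) = 0.01644 mol (1:1 stoichiometry)
V(NaOH) = 0.01644 mol / 0.3704 mol/L = 0.04439 L = 44.39 mL

44.39 mL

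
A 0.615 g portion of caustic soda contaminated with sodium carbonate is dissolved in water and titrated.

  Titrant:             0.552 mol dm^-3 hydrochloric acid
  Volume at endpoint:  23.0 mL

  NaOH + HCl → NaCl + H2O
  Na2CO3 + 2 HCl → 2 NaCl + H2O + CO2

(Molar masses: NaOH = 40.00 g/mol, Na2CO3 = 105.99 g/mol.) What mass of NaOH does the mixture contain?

n(HCl) = 0.0230 × 0.552 = 0.0127 mol
Let x = n(NaOH), y = n(Na2CO3).
Titrant: 1x + 2y = 0.0127;  mass: 40.00x + 105.99y = 0.615
Solving, x = 4.45 × 10^-3 mol, y = 4.12 × 10^-3 mol
mass of NaOH = 4.45 × 10^-3 × 40.00 = 0.178 g

0.178 g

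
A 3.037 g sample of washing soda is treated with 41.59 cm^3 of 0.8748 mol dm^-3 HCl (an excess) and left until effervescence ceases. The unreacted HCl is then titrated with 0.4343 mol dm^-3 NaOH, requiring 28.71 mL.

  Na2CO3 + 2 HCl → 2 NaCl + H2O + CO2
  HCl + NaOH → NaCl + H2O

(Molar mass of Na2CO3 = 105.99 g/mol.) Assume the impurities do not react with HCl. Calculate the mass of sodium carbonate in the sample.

n(HCl) added = 0.04159 × 0.8748 = 0.03638 mol
n(NaOH) used in back-titration = 0.02871 × 0.4343 = 0.01247 mol
n(HCl) left over = 0.01247 mol (1:1 ratio)
n(HCl) consumed by analyte = 0.03638 − 0.01247 = 0.02391 mol
From the 1:2 ratio, n(Na2CO3) = 1/2 × 0.02391 = 0.01196 mol
mass of Na2CO3 = 0.01196 × 105.99 = 1.267 g

1.267 g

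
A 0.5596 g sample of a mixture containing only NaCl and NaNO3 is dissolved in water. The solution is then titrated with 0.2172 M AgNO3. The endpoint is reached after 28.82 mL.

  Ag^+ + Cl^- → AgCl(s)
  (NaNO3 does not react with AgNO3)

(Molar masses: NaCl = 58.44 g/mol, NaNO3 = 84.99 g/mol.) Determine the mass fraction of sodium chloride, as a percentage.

n(AgNO3) = 0.02882 × 0.2172 = 6.260 × 10^-3 mol
Let x = n(NaCl), y = n(NaNO3).
Titrant: 1x = 6.260 × 10^-3;  mass: 58.44x + 84.99y = 0.5596
Solving, x = 6.260 × 10^-3 mol, y = 2.280 × 10^-3 mol
mass of NaCl = 6.260 × 10^-3 × 58.44 = 0.3658 g
% NaCl = 0.3658 / 0.5596 × 100 = 65.37 %

65.37 %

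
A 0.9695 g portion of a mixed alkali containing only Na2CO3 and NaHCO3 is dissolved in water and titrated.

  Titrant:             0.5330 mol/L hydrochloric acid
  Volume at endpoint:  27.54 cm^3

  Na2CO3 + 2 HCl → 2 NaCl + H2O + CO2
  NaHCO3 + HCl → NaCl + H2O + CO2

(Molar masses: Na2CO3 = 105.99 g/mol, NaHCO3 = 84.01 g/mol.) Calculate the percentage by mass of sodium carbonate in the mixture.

n(HCl) = 0.02754 × 0.5330 = 0.01468 mol
Let x = n(Na2CO3), y = n(NaHCO3).
Titrant: 2x + 1y = 0.01468;  mass: 105.99x + 84.01y = 0.9695
Solving, x = 4.251 × 10^-3 mol, y = 6.178 × 10^-3 mol
mass of Na2CO3 = 4.251 × 10^-3 × 105.99 = 0.4505 g
% Na2CO3 = 0.4505 / 0.9695 × 100 = 46.47 %

46.47 %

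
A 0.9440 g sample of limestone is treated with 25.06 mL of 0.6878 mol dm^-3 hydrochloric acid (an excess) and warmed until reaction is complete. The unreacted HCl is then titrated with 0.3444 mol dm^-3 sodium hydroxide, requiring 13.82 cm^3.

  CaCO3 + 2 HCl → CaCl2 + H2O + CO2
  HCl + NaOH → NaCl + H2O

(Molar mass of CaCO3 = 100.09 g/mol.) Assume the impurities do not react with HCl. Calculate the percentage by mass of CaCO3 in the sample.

66.14 %

n(HCl) added = 0.02506 × 0.6878 = 0.01724 mol
n(NaOH) used in back-titration = 0.01382 × 0.3444 = 4.760 × 10^-3 mol
n(HCl) left over = 4.760 × 10^-3 mol (1:1 ratio)
n(HCl) consumed by analyte = 0.01724 − 4.760 × 10^-3 = 0.01248 mol
From the 1:2 ratio, n(CaCO3) = 1/2 × 0.01248 = 6.238 × 10^-3 mol
mass of CaCO3 = 6.238 × 10^-3 × 100.09 = 0.6244 g
% CaCO3 = 0.6244 / 0.9440 × 100 = 66.14 %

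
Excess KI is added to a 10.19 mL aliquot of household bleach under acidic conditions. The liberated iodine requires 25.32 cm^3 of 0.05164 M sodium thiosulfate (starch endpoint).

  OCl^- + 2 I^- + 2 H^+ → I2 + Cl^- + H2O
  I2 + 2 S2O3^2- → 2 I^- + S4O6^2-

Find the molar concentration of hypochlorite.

n(S2O3^2-) = 0.02532 × 0.05164 = 1.308 × 10^-3 mol
n(I2) = n(S2O3^2-)/2 = 6.538 × 10^-4 mol
n(OCl^-) in the aliquot = 6.538 × 10^-4 mol (1:1 ratio)
[OCl^-] = 6.538 × 10^-4 / 0.01019 = 0.06416 mol/L

0.06416 M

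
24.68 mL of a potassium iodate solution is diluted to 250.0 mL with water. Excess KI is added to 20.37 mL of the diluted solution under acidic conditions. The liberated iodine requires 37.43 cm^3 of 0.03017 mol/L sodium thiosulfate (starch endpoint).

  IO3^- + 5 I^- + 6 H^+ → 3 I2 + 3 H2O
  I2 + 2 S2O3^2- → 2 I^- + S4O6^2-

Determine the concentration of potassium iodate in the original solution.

n(S2O3^2-) = 0.03743 × 0.03017 = 1.129 × 10^-3 mol
n(I2) = n(S2O3^2-)/2 = 5.646 × 10^-4 mol
From the 1:3 ratio, n(IO3^-) in the aliquot = 1/3 × 5.646 × 10^-4 = 1.882 × 10^-4 mol
[IO3^-]_dilute = 1.882 × 10^-4 / 0.02037 = 0.009240 mol/L
[IO3^-]_original = 0.009240 × 250.0/24.68 = 0.09359 mol/L

0.09359 mol/L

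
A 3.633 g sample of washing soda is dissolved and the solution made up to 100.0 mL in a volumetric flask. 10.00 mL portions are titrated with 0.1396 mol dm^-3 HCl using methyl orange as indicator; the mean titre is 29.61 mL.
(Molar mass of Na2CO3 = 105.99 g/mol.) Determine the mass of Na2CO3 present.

Na2CO3 + 2 HCl → 2 NaCl + H2O + CO2
n(HCl) per titration = 0.02961 × 0.1396 = 4.134 × 10^-3 mol
From the 1:2 ratio, n(Na2CO3) in each aliquot = 1/2 × 4.134 × 10^-3 = 2.067 × 10^-3 mol
n(Na2CO3) in the whole flask = 2.067 × 10^-3 × 100.0/10.00 = 0.02067 mol
mass of Na2CO3 = 0.02067 × 105.99 = 2.191 g

2.191 g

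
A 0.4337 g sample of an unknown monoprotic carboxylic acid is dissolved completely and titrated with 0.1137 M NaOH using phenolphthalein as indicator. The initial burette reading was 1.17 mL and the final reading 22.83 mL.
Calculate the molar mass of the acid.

n(NaOH) = 0.02166 L × 0.1137 mol/L = 2.463 × 10^-3 mol
n(HA) = 2.463 × 10^-3 mol (1:1 ratio)
M = m / n = 0.4337 g / 2.463 × 10^-3 mol = 176.1 g/mol

176.1 g/mol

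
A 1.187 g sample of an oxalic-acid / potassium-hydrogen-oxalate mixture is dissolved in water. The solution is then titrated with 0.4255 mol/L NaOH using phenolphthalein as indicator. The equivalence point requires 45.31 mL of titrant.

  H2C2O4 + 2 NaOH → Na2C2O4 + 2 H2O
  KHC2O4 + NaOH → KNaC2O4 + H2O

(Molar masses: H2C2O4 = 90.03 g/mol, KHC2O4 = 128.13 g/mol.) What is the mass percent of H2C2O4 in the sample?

n(NaOH) = 0.04531 × 0.4255 = 0.01928 mol
Let x = n(H2C2O4), y = n(KHC2O4).
Titrant: 2x + 1y = 0.01928;  mass: 90.03x + 128.13y = 1.187
Solving, x = 7.720 × 10^-3 mol, y = 3.840 × 10^-3 mol
mass of H2C2O4 = 7.720 × 10^-3 × 90.03 = 0.6950 g
% H2C2O4 = 0.6950 / 1.187 × 100 = 58.55 %

58.55 %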